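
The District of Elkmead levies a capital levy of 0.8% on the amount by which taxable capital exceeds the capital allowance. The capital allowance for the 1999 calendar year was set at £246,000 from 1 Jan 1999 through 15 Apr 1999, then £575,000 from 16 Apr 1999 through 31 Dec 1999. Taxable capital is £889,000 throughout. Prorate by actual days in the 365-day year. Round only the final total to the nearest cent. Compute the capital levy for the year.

1 Jan – 15 Apr 1999: 105 days, exemption £246,000 → (£889,000 − £246,000) × 0.8% × 105/365 = £1,479.7808
16 Apr – 31 Dec 1999: 260 days, exemption £575,000 → (£889,000 − £575,000) × 0.8% × 260/365 = £1,789.3699
Total = £3,269.1507

£3,269.15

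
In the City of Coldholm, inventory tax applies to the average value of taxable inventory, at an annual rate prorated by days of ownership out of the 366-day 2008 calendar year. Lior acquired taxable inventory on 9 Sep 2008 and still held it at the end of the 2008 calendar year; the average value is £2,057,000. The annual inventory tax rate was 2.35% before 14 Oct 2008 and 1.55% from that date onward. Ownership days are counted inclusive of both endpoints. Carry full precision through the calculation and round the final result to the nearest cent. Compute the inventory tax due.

9 Sep – 13 Oct 2008: 35 days at 2.35% → £2,057,000 × 2.35% × 35/366 = £4,622.6298
14 Oct – 31 Dec 2008: 79 days at 1.55% → £2,057,000 × 1.55% × 79/366 = £6,881.9577
Total = £11,504.5874

£11,504.59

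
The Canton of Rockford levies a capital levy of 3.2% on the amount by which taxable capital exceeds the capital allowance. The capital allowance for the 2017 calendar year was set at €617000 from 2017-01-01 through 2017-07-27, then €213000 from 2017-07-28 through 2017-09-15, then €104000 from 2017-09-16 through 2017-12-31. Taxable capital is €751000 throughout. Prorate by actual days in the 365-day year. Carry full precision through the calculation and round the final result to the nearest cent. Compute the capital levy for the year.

2017-01-01 to 2017-07-27: 208 days, exemption €617000 → (€751000 − €617000) × 3.2% × 208/365 = €2443.5726
2017-07-28 to 2017-09-15: 50 days, exemption €213000 → (€751000 − €213000) × 3.2% × 50/365 = €2358.3562
2017-09-16 to 2017-12-31: 107 days, exemption €104000 → (€751000 − €104000) × 3.2% × 107/365 = €6069.3918
Total = €10871.3205

€10871.32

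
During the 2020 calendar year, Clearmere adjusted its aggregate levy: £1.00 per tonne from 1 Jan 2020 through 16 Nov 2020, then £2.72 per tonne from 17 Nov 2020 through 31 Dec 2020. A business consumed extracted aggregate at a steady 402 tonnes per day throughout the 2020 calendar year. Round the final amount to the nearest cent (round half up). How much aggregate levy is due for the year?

£178246.80

1 Jan – 16 Nov 2020: 321 days × 402 tonnes/day = 129,042 tonnes at £1.00/tonne → £129042.00
17 Nov – 31 Dec 2020: 45 days × 402 tonnes/day = 18,090 tonnes at £2.72/tonne → £49204.80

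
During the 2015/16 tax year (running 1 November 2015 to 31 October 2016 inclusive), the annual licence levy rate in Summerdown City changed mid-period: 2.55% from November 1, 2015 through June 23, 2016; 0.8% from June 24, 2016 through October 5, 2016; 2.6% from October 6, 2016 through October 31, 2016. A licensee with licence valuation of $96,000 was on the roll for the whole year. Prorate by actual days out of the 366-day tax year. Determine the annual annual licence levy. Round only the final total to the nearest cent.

November 1, 2015 – June 23, 2016: 236 days at 2.55% → $96,000 × 2.55% × 236/366 = $1,578.4918
June 24 – October 5, 2016: 104 days at 0.8% → $96,000 × 0.8% × 104/366 = $218.2295
October 6 – October 31, 2016: 26 days at 2.6% → $96,000 × 2.6% × 26/366 = $177.3115
Total = $1,974.0328

$1,974.03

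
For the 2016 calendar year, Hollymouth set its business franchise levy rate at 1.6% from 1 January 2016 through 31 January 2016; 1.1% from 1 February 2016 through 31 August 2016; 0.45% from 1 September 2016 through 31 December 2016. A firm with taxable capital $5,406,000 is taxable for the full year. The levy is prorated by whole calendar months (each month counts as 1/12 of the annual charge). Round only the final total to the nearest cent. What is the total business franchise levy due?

1 January – 31 January 2016: 1 month at 1.6% → $5,406,000 × 1.6% × 1/12 = $7,208.0000
1 February – 31 August 2016: 7 months at 1.1% → $5,406,000 × 1.1% × 7/12 = $34,688.5000
1 September – 31 December 2016: 4 months at 0.45% → $5,406,000 × 0.45% × 4/12 = $8,109.0000
Total = $50,005.5000

$50,005.50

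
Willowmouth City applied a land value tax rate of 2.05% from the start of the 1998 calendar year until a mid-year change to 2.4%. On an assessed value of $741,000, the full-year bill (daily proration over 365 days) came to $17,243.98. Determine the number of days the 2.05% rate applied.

Let d = days at the first rate; then 365 − d days at the second rate.
$741,000 × [2.05%·d + 2.4%·(365−d)] / 365 = $17,243.98
Solving gives d = 76, so the new rate took effect on 18 Mar 1998.

76 days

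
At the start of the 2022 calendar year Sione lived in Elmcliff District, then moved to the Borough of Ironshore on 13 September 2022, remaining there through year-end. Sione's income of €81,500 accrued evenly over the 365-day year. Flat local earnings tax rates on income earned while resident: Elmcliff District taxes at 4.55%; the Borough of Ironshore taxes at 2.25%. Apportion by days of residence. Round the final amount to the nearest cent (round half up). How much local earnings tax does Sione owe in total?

€3,143.33

Elmcliff District, 1 January – 12 September 2022: 255 days → €81,500 × 4.55% × 255/365 = €2,590.6952
The Borough of Ironshore, 13 September – 31 December 2022: 110 days → €81,500 × 2.25% × 110/365 = €552.6370
Total = €3,143.3322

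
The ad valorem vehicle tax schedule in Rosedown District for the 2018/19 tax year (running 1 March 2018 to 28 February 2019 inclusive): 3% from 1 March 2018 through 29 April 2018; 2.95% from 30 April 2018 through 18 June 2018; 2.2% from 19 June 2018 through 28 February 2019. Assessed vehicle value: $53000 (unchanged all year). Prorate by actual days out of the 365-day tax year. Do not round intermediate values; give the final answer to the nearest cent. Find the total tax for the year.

1 March – 29 April 2018: 60 days at 3% → $53000 × 3% × 60/365 = $261.3699
30 April – 18 June 2018: 50 days at 2.95% → $53000 × 2.95% × 50/365 = $214.1781
19 June 2018 – 28 February 2019: 255 days at 2.2% → $53000 × 2.2% × 255/365 = $814.6027
Total = $1290.1507

$1290.15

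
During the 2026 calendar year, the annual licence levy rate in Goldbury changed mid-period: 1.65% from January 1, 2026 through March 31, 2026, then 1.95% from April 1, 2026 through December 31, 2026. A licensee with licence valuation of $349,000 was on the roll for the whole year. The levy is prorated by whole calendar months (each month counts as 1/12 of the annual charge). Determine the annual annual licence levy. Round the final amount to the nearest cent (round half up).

$6,543.75

January 1 – March 31, 2026: 3 months at 1.65% → $349,000 × 1.65% × 3/12 = $1,439.6250
April 1 – December 31, 2026: 9 months at 1.95% → $349,000 × 1.95% × 9/12 = $5,104.1250
Total = $6,543.7500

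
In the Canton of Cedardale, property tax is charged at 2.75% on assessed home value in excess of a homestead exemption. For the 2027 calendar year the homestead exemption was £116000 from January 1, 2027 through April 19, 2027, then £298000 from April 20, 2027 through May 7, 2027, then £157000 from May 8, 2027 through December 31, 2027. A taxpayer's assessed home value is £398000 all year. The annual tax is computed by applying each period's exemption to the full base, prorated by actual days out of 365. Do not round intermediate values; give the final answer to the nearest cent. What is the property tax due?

January 1 – April 19, 2027: 109 days, exemption £116000 → (£398000 − £116000) × 2.75% × 109/365 = £2315.8767
April 20 – May 7, 2027: 18 days, exemption £298000 → (£398000 − £298000) × 2.75% × 18/365 = £135.6164
May 8 – December 31, 2027: 238 days, exemption £157000 → (£398000 − £157000) × 2.75% × 238/365 = £4321.4932
Total = £6772.9863

£6772.99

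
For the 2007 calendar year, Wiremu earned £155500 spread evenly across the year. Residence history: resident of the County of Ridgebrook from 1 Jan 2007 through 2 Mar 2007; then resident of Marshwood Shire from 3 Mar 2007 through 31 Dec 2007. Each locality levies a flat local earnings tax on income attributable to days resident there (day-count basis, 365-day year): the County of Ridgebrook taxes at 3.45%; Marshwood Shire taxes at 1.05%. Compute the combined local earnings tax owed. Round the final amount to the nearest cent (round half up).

The County of Ridgebrook, 1 Jan – 2 Mar 2007: 61 days → £155500 × 3.45% × 61/365 = £896.5747
Marshwood Shire, 3 Mar – 31 Dec 2007: 304 days → £155500 × 1.05% × 304/365 = £1359.8795
Total = £2256.4541

£2256.45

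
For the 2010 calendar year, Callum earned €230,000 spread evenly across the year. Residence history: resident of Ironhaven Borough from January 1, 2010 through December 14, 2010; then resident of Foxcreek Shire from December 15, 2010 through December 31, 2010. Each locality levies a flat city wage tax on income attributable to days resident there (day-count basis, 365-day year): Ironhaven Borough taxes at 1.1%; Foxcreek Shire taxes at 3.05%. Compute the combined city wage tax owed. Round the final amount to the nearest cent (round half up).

€2,738.89

Ironhaven Borough, January 1 – December 14, 2010: 348 days → €230,000 × 1.1% × 348/365 = €2,412.1644
Foxcreek Shire, December 15 – December 31, 2010: 17 days → €230,000 × 3.05% × 17/365 = €326.7260
Total = €2,738.8904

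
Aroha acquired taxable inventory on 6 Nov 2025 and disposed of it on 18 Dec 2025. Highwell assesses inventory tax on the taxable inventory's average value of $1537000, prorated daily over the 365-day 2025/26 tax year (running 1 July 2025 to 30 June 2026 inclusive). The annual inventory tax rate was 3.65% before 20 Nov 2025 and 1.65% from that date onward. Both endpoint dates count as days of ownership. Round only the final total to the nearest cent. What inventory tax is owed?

6 Nov – 19 Nov 2025: 14 days at 3.65% → $1537000 × 3.65% × 14/365 = $2151.8000
20 Nov – 18 Dec 2025: 29 days at 1.65% → $1537000 × 1.65% × 29/365 = $2014.9438
Total = $4166.7438

$4166.74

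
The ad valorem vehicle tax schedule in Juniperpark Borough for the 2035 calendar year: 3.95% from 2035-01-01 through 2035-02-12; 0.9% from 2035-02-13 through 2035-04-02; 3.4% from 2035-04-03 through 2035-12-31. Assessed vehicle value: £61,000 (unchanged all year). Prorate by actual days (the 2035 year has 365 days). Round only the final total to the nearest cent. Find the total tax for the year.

£1,908.80

2035-01-01 to 2035-02-12: 43 days at 3.95% → £61,000 × 3.95% × 43/365 = £283.8589
2035-02-13 to 2035-04-02: 49 days at 0.9% → £61,000 × 0.9% × 49/365 = £73.7014
2035-04-03 to 2035-12-31: 273 days at 3.4% → £61,000 × 3.4% × 273/365 = £1,551.2384
Total = £1,908.7986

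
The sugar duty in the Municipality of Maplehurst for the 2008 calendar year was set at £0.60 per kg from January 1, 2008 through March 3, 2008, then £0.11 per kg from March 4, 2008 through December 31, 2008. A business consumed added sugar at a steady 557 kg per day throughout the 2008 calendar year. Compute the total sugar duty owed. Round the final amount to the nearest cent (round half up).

January 1 – March 3, 2008: 63 days × 557 kg/day = 35,091 kg at £0.60/kg → £21,054.60
March 4 – December 31, 2008: 303 days × 557 kg/day = 168,771 kg at £0.11/kg → £18,564.81

£39,619.41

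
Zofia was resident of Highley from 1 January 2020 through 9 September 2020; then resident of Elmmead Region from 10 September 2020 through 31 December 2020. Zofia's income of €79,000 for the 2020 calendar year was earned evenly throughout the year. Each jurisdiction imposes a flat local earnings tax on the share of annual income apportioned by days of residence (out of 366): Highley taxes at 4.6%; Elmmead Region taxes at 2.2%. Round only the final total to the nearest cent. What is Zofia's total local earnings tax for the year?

Highley, 1 January – 9 September 2020: 253 days → €79,000 × 4.6% × 253/366 = €2,512.0273
Elmmead Region, 10 September – 31 December 2020: 113 days → €79,000 × 2.2% × 113/366 = €536.5956
Total = €3,048.6230

€3,048.62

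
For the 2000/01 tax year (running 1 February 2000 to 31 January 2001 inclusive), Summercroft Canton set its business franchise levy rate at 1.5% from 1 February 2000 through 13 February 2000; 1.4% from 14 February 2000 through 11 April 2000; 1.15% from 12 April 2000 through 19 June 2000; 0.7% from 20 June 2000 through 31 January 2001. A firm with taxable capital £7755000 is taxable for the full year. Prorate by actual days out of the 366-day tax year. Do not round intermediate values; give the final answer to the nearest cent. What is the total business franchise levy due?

1 February – 13 February 2000: 13 days at 1.5% → £7755000 × 1.5% × 13/366 = £4131.7623
14 February – 11 April 2000: 58 days at 1.4% → £7755000 × 1.4% × 58/366 = £17205.0820
12 April – 19 June 2000: 69 days at 1.15% → £7755000 × 1.15% × 69/366 = £16813.0943
20 June 2000 – 31 January 2001: 226 days at 0.7% → £7755000 × 0.7% × 226/366 = £33520.2459
Total = £71670.1844

£71670.18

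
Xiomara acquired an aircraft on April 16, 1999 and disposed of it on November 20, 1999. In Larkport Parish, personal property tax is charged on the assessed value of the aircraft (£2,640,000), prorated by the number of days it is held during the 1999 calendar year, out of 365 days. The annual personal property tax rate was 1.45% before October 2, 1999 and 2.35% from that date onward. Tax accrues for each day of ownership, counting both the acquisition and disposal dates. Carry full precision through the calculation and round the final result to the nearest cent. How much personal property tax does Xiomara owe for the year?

£26,222.79

April 16 – October 1, 1999: 169 days at 1.45% → £2,640,000 × 1.45% × 169/365 = £17,724.1644
October 2 – November 20, 1999: 50 days at 2.35% → £2,640,000 × 2.35% × 50/365 = £8,498.6301
Total = £26,222.7945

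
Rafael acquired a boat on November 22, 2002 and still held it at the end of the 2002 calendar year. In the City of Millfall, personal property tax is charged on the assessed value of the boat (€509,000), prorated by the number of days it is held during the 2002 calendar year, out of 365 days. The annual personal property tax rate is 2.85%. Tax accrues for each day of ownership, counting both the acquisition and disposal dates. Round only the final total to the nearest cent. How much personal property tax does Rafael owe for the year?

€1,589.75

Days held (November 22 – December 31, 2002): 40 out of 365
Tax = €509,000 × 2.85% × 40/365 = €1,589.7534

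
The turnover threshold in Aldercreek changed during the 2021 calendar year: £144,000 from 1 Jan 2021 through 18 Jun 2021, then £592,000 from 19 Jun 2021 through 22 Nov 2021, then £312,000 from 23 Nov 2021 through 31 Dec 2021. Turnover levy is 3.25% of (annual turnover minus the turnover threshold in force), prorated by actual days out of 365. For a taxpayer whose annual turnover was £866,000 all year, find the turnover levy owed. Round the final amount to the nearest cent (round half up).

£16,618.81

1 Jan – 18 Jun 2021: 169 days, exemption £144,000 → (£866,000 − £144,000) × 3.25% × 169/365 = £10,864.6164
19 Jun – 22 Nov 2021: 157 days, exemption £592,000 → (£866,000 − £592,000) × 3.25% × 157/365 = £3,830.3699
23 Nov – 31 Dec 2021: 39 days, exemption £312,000 → (£866,000 − £312,000) × 3.25% × 39/365 = £1,923.8219
Total = £16,618.8082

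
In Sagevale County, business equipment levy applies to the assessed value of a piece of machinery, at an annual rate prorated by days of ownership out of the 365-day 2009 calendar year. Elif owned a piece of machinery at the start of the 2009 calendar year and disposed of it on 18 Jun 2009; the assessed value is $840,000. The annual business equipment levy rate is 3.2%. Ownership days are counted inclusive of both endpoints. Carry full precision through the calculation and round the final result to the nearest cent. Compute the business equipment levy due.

Days held (1 Jan – 18 Jun 2009): 169 out of 365
Tax = $840,000 × 3.2% × 169/365 = $12,445.8082

$12,445.81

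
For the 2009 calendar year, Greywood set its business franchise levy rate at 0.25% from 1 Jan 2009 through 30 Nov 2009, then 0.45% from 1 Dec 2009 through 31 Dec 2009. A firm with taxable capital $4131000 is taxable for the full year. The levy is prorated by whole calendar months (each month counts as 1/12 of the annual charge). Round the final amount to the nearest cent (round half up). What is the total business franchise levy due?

1 Jan – 30 Nov 2009: 11 months at 0.25% → $4131000 × 0.25% × 11/12 = $9466.8750
1 Dec – 31 Dec 2009: 1 month at 0.45% → $4131000 × 0.45% × 1/12 = $1549.1250
Total = $11016.0000

$11016.00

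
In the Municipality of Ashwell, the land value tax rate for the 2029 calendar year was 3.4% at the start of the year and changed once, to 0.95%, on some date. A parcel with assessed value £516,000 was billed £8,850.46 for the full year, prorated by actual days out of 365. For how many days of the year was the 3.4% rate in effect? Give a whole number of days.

114 days

Let d = days at the first rate; then 365 − d days at the second rate.
£516,000 × [3.4%·d + 0.95%·(365−d)] / 365 = £8,850.46
Solving gives d = 114, so the new rate took effect on 25 Apr 2029.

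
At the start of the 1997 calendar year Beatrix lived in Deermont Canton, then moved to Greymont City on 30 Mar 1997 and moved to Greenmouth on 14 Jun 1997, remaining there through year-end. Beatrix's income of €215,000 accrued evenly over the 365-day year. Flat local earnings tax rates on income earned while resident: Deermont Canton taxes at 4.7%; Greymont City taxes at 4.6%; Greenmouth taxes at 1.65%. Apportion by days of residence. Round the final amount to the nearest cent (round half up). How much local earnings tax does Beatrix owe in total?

Deermont Canton, 1 Jan – 29 Mar 1997: 88 days → €215,000 × 4.7% × 88/365 = €2,436.2740
Greymont City, 30 Mar – 13 Jun 1997: 76 days → €215,000 × 4.6% × 76/365 = €2,059.2877
Greenmouth, 14 Jun – 31 Dec 1997: 201 days → €215,000 × 1.65% × 201/365 = €1,953.5548
Total = €6,449.1164

€6,449.12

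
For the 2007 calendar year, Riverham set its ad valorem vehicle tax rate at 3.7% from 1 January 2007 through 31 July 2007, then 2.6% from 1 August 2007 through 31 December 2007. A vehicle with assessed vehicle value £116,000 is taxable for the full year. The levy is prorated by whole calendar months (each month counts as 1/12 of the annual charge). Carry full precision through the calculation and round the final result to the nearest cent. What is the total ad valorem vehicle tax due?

£3,760.33

1 January – 31 July 2007: 7 months at 3.7% → £116,000 × 3.7% × 7/12 = £2,503.6667
1 August – 31 December 2007: 5 months at 2.6% → £116,000 × 2.6% × 5/12 = £1,256.6667
Total = £3,760.3333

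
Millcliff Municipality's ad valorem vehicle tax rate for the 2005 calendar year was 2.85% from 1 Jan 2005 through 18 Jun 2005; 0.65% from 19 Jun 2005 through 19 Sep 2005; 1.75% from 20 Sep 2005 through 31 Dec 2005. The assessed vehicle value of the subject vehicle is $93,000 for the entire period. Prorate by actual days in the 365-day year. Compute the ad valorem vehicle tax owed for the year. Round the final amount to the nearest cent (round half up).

$1,840.51

1 Jan – 18 Jun 2005: 169 days at 2.85% → $93,000 × 2.85% × 169/365 = $1,227.2178
19 Jun – 19 Sep 2005: 93 days at 0.65% → $93,000 × 0.65% × 93/365 = $154.0233
20 Sep – 31 Dec 2005: 103 days at 1.75% → $93,000 × 1.75% × 103/365 = $459.2671
Total = $1,840.5082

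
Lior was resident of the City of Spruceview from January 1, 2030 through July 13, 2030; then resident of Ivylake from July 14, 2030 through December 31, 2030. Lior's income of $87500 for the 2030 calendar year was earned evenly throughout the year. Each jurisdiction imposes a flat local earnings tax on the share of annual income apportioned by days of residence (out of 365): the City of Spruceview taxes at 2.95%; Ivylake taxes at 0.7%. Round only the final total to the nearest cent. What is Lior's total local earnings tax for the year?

$1658.90

The City of Spruceview, January 1 – July 13, 2030: 194 days → $87500 × 2.95% × 194/365 = $1371.9521
Ivylake, July 14 – December 31, 2030: 171 days → $87500 × 0.7% × 171/365 = $286.9521
Total = $1658.9041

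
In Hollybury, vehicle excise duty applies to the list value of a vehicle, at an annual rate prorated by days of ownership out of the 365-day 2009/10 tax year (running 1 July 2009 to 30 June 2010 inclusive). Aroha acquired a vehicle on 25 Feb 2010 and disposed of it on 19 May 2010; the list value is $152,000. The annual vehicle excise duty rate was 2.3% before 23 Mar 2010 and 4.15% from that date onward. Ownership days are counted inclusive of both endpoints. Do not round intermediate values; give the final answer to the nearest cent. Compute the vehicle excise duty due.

$1,251.40

25 Feb – 22 Mar 2010: 26 days at 2.3% → $152,000 × 2.3% × 26/365 = $249.0301
23 Mar – 19 May 2010: 58 days at 4.15% → $152,000 × 4.15% × 58/365 = $1,002.3671
Total = $1,251.3973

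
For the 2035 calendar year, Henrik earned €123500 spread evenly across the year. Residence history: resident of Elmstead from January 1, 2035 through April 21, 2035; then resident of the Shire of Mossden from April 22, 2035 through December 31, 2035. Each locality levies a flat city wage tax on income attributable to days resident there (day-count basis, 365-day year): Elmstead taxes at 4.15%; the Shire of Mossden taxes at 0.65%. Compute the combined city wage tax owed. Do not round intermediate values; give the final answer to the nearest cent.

Elmstead, January 1 – April 21, 2035: 111 days → €123500 × 4.15% × 111/365 = €1558.6377
The Shire of Mossden, April 22 – December 31, 2035: 254 days → €123500 × 0.65% × 254/365 = €558.6260
Total = €2117.2637

€2117.26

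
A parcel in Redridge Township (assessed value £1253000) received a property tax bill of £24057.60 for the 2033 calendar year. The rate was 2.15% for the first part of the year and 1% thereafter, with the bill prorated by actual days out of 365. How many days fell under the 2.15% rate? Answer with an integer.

292 days

Let d = days at the first rate; then 365 − d days at the second rate.
£1253000 × [2.15%·d + 1%·(365−d)] / 365 = £24057.60
Solving gives d = 292, so the new rate took effect on 20 October 2033.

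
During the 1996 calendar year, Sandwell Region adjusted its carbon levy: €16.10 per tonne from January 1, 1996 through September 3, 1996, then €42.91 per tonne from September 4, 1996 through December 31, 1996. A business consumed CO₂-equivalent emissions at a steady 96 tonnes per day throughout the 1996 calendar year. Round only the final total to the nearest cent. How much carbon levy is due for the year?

January 1 – September 3, 1996: 247 days × 96 tonnes/day = 23,712 tonnes at €16.10/tonne → €381,763.20
September 4 – December 31, 1996: 119 days × 96 tonnes/day = 11,424 tonnes at €42.91/tonne → €490,203.84

€871,967.04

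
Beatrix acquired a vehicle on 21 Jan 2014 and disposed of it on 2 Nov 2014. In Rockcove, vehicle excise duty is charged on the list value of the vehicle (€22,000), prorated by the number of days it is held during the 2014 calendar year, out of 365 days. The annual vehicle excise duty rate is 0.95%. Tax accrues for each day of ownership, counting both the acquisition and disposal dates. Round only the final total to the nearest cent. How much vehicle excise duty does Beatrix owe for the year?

€163.76

Days held (21 Jan – 2 Nov 2014): 286 out of 365
Tax = €22,000 × 0.95% × 286/365 = €163.7644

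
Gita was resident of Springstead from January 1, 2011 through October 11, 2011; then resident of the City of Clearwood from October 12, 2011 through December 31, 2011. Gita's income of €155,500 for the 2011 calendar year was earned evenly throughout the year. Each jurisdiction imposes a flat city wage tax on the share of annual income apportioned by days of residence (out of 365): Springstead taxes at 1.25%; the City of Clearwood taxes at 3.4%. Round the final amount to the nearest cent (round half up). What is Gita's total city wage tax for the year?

€2,685.68

Springstead, January 1 – October 11, 2011: 284 days → €155,500 × 1.25% × 284/365 = €1,512.3973
The City of Clearwood, October 12 – December 31, 2011: 81 days → €155,500 × 3.4% × 81/365 = €1,173.2795
Total = €2,685.6767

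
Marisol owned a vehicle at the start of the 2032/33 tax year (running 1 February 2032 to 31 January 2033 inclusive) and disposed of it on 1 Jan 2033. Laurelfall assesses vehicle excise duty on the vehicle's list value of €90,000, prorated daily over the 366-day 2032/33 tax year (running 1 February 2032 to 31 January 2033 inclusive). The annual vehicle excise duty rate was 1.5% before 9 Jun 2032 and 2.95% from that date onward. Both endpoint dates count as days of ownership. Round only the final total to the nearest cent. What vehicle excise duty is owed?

€1,977.42

1 Feb – 8 Jun 2032: 129 days at 1.5% → €90,000 × 1.5% × 129/366 = €475.8197
9 Jun 2032 – 1 Jan 2033: 207 days at 2.95% → €90,000 × 2.95% × 207/366 = €1,501.5984
Total = €1,977.4180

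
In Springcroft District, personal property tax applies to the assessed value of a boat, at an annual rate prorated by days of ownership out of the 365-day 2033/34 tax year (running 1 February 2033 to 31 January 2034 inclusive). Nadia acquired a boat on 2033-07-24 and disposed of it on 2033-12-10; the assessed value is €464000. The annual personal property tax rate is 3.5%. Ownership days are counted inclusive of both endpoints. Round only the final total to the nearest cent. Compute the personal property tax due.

Days held (2033-07-24 to 2033-12-10): 140 out of 365
Tax = €464000 × 3.5% × 140/365 = €6229.0411

€6229.04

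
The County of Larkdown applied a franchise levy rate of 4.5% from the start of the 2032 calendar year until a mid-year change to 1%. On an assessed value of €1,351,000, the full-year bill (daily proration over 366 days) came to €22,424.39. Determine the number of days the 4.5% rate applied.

Let d = days at the first rate; then 366 − d days at the second rate.
€1,351,000 × [4.5%·d + 1%·(366−d)] / 366 = €22,424.39
Solving gives d = 69, so the new rate took effect on March 10, 2032.

69 days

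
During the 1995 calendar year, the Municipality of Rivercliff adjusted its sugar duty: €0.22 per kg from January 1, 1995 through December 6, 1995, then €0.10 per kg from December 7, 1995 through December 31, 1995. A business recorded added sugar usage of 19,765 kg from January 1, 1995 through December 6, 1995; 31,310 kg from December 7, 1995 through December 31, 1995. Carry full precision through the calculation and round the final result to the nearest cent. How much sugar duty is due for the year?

January 1 – December 6, 1995: 19,765 kg at €0.22/kg → €4,348.30
December 7 – December 31, 1995: 31,310 kg at €0.10/kg → €3,131.00

€7,479.30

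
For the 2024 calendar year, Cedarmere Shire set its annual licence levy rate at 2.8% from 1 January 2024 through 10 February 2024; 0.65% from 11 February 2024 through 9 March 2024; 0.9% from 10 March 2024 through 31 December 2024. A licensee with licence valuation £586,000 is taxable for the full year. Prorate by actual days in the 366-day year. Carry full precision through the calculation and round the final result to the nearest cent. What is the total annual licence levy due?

£6,409.17

1 January – 10 February 2024: 41 days at 2.8% → £586,000 × 2.8% × 41/366 = £1,838.0546
11 February – 9 March 2024: 28 days at 0.65% → £586,000 × 0.65% × 28/366 = £291.3989
10 March – 31 December 2024: 297 days at 0.9% → £586,000 × 0.9% × 297/366 = £4,279.7213
Total = £6,409.1749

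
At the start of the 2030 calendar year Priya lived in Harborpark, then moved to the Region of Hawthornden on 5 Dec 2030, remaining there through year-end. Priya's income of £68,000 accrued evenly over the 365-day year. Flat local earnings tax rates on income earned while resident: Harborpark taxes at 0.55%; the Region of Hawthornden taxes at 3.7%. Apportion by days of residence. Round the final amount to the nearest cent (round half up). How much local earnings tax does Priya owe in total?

£532.45

Harborpark, 1 Jan – 4 Dec 2030: 338 days → £68,000 × 0.55% × 338/365 = £346.3342
The Region of Hawthornden, 5 Dec – 31 Dec 2030: 27 days → £68,000 × 3.7% × 27/365 = £186.1151
Total = £532.4493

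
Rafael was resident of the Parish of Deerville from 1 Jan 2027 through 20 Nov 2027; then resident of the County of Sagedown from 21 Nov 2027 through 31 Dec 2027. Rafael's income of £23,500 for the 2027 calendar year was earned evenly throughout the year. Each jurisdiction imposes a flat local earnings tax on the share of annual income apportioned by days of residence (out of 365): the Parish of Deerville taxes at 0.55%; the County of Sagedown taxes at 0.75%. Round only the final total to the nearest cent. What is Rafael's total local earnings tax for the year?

The Parish of Deerville, 1 Jan – 20 Nov 2027: 324 days → £23,500 × 0.55% × 324/365 = £114.7315
The County of Sagedown, 21 Nov – 31 Dec 2027: 41 days → £23,500 × 0.75% × 41/365 = £19.7979
Total = £134.5295

£134.53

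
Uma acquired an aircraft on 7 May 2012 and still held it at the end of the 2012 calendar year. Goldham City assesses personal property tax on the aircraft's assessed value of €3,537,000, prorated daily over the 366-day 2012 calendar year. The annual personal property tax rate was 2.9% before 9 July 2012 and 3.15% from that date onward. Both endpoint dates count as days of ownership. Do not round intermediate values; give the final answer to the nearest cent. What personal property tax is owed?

€71,232.86

7 May – 8 July 2012: 63 days at 2.9% → €3,537,000 × 2.9% × 63/366 = €17,656.0082
9 July – 31 December 2012: 176 days at 3.15% → €3,537,000 × 3.15% × 176/366 = €53,576.8525
Total = €71,232.8607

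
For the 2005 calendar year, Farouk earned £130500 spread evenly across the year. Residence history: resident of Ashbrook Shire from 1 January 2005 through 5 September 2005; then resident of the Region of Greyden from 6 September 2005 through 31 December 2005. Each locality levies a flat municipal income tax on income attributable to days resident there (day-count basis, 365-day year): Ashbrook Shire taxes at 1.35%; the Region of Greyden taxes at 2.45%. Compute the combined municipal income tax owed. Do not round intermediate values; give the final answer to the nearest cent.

£2221.90

Ashbrook Shire, 1 January – 5 September 2005: 248 days → £130500 × 1.35% × 248/365 = £1197.0247
The Region of Greyden, 6 September – 31 December 2005: 117 days → £130500 × 2.45% × 117/365 = £1024.8719
Total = £2221.8966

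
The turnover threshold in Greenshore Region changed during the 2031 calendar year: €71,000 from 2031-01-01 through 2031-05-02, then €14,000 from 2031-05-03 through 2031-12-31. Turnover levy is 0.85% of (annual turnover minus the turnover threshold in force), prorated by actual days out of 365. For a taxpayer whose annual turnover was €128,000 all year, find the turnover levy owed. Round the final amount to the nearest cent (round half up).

€807.06

2031-01-01 to 2031-05-02: 122 days, exemption €71,000 → (€128,000 − €71,000) × 0.85% × 122/365 = €161.9425
2031-05-03 to 2031-12-31: 243 days, exemption €14,000 → (€128,000 − €14,000) × 0.85% × 243/365 = €645.1151
Total = €807.0575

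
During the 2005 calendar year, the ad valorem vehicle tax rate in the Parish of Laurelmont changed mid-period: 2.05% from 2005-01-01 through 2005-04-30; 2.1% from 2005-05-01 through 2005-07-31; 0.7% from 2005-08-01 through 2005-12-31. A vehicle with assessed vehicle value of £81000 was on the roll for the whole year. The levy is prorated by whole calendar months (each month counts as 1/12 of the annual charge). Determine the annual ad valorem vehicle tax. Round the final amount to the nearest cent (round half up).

2005-01-01 to 2005-04-30: 4 months at 2.05% → £81000 × 2.05% × 4/12 = £553.5000
2005-05-01 to 2005-07-31: 3 months at 2.1% → £81000 × 2.1% × 3/12 = £425.2500
2005-08-01 to 2005-12-31: 5 months at 0.7% → £81000 × 0.7% × 5/12 = £236.2500
Total = £1215.0000

£1215.00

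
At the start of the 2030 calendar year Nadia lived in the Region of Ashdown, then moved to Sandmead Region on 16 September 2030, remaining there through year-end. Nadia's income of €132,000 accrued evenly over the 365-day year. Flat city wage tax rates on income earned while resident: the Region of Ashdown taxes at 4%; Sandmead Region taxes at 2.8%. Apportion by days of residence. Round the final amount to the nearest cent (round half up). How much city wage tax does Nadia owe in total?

€4,815.65

The Region of Ashdown, 1 January – 15 September 2030: 258 days → €132,000 × 4% × 258/365 = €3,732.1644
Sandmead Region, 16 September – 31 December 2030: 107 days → €132,000 × 2.8% × 107/365 = €1,083.4849
Total = €4,815.6493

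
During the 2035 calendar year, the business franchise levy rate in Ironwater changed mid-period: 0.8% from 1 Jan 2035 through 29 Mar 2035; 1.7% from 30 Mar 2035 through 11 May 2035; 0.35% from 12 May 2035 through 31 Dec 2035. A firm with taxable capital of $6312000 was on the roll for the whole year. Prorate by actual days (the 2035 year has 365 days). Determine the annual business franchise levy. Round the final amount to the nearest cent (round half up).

1 Jan – 29 Mar 2035: 88 days at 0.8% → $6312000 × 0.8% × 88/365 = $12174.3781
30 Mar – 11 May 2035: 43 days at 1.7% → $6312000 × 1.7% × 43/365 = $12641.2932
12 May – 31 Dec 2035: 234 days at 0.35% → $6312000 × 0.35% × 234/365 = $14163.0904
Total = $38978.7616

$38978.76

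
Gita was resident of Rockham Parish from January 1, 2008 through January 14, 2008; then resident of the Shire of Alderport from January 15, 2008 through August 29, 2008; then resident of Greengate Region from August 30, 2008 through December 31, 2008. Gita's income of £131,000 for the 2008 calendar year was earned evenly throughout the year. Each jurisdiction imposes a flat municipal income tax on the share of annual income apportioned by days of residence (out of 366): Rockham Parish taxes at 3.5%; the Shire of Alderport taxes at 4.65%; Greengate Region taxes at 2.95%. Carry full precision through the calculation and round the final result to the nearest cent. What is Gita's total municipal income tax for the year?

Rockham Parish, January 1 – January 14, 2008: 14 days → £131,000 × 3.5% × 14/366 = £175.3825
The Shire of Alderport, January 15 – August 29, 2008: 228 days → £131,000 × 4.65% × 228/366 = £3,794.7049
Greengate Region, August 30 – December 31, 2008: 124 days → £131,000 × 2.95% × 124/366 = £1,309.2842
Total = £5,279.3716

£5,279.37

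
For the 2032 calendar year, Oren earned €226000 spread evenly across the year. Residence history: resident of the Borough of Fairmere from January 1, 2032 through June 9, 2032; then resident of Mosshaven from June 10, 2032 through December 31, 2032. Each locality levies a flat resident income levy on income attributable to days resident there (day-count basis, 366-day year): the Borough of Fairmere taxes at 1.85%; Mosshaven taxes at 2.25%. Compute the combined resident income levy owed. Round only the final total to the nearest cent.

The Borough of Fairmere, January 1 – June 9, 2032: 161 days → €226000 × 1.85% × 161/366 = €1839.1831
Mosshaven, June 10 – December 31, 2032: 205 days → €226000 × 2.25% × 205/366 = €2848.1557
Total = €4687.3388

€4687.34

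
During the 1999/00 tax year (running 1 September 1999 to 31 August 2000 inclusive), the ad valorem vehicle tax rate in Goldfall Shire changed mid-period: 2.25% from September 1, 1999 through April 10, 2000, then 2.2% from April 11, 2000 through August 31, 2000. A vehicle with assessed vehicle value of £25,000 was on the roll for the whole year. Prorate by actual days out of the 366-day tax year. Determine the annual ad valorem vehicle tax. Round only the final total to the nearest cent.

September 1, 1999 – April 10, 2000: 223 days at 2.25% → £25,000 × 2.25% × 223/366 = £342.7254
April 11 – August 31, 2000: 143 days at 2.2% → £25,000 × 2.2% × 143/366 = £214.8907
Total = £557.6161

£557.62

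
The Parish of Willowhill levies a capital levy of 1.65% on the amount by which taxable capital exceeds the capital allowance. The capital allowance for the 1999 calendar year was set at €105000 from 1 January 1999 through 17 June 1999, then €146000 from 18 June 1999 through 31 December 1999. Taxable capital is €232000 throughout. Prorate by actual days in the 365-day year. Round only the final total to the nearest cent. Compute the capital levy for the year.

1 January – 17 June 1999: 168 days, exemption €105000 → (€232000 − €105000) × 1.65% × 168/365 = €964.5041
18 June – 31 December 1999: 197 days, exemption €146000 → (€232000 − €146000) × 1.65% × 197/365 = €765.8712
Total = €1730.3753

€1730.38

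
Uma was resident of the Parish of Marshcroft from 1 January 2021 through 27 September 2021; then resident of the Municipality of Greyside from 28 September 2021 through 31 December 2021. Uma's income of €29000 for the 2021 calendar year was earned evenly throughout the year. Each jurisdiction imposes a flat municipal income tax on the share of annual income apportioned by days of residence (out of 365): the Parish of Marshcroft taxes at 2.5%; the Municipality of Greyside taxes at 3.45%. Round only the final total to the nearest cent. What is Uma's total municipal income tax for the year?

The Parish of Marshcroft, 1 January – 27 September 2021: 270 days → €29000 × 2.5% × 270/365 = €536.3014
The Municipality of Greyside, 28 September – 31 December 2021: 95 days → €29000 × 3.45% × 95/365 = €260.4041
Total = €796.7055

€796.71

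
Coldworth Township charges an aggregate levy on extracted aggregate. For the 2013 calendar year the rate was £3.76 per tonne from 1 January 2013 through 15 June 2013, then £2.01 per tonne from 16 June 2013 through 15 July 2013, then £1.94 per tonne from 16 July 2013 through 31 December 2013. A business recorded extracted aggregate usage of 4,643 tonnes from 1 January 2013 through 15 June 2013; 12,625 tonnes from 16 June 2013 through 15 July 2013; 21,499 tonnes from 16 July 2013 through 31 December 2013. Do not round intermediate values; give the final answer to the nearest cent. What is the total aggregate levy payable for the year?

1 January – 15 June 2013: 4,643 tonnes at £3.76/tonne → £17,457.68
16 June – 15 July 2013: 12,625 tonnes at £2.01/tonne → £25,376.25
16 July – 31 December 2013: 21,499 tonnes at £1.94/tonne → £41,708.06

£84,541.99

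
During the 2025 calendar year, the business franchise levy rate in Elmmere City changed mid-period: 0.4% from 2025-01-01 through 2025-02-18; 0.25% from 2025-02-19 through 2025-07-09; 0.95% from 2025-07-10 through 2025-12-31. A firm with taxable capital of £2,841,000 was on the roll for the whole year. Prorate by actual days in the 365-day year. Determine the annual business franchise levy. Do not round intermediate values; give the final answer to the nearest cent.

2025-01-01 to 2025-02-18: 49 days at 0.4% → £2,841,000 × 0.4% × 49/365 = £1,525.5781
2025-02-19 to 2025-07-09: 141 days at 0.25% → £2,841,000 × 0.25% × 141/365 = £2,743.7055
2025-07-10 to 2025-12-31: 175 days at 0.95% → £2,841,000 × 0.95% × 175/365 = £12,940.1712
Total = £17,209.4548

£17,209.45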